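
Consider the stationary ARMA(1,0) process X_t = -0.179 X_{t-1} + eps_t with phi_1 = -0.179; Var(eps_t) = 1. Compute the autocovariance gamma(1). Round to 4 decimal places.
\gamma(1) = -0.1849

Multiply the model equation by X_{t-k} and take expectations. With theta_0 = psi_0 = 1 and psi_j the MA(infinity) weights, this gives
  gamma(k) - sum_i phi_i gamma(k-i) = c_k,
  c_k = sigma^2 * sum_{j=k..q} theta_j psi_{j-k}   (c_k = 0 for k > q),
using gamma(-m) = gamma(m).
Pure AR (q = 0): c_0 = sigma^2 = 1, c_k = 0 for k >= 1.
Equations for k = 0 and k = 1 (AR order 1):
  gamma(0) = phi_1 gamma(1) + c_0
  gamma(1) = phi_1 gamma(0) + c_1
Substituting the second into the first: gamma(0) (1 - phi_1^2) = c_0 + phi_1 c_1, so
  gamma(0) = c_0 / (1 - phi_1^2) = 1 / (1 - (-0.179)^2) = 1 / 0.967959 = 1.033102.
  gamma(1) = phi_1 gamma(0) = (-0.179)(1.033102) = -0.184925.
Therefore gamma(1) = -0.1849 (to 4 decimal places).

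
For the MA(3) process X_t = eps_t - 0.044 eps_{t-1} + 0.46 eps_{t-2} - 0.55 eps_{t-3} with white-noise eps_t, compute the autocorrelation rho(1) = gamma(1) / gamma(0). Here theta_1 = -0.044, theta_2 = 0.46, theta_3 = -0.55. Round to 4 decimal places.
\rho(1) = -0.2093

For an MA(q) process with theta_0 = 1, the autocovariance is
  gamma(k) = sigma^2 * sum_{i=0..q-k} theta_i * theta_{i+k},
and rho(k) = gamma(k) / gamma(0). Sigma^2 cancels.
  numerator   = (1)*(-0.044) + (-0.044)*(0.46) + (0.46)*(-0.55) = -0.31724.
  denominator = (1)^2 + (-0.044)^2 + (0.46)^2 + (-0.55)^2 = 1.516036.
  rho(1) = -0.31724 / 1.516036 = -0.2093.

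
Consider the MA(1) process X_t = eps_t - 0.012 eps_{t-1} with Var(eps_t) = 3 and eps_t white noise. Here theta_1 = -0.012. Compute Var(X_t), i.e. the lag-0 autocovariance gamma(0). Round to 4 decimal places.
\gamma(0) = 3.0004

For an MA(q) process X_t = eps_t + sum_i theta_i eps_{t-i} with
Var(eps_t) = sigma^2, the variance is
  gamma(0) = sigma^2 * (1 + sum_i theta_i^2).
  sum_i theta_i^2 = (-0.012)^2 = 0.000144.
  gamma(0) = 3 * (1 + 0.000144) = 3 * 1.000144 = 3.000432, which rounds to 3.0004.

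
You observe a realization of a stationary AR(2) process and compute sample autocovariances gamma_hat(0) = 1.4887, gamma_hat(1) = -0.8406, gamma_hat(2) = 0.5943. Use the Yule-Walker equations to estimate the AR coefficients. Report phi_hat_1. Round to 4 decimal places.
\hat\phi_{1} = -0.4980

The Yule-Walker equations for an AR(p) process read, in matrix form,
  Gamma_p phi = r_p,   with   (Gamma_p)_{ij} = gamma(|i - j|),
                       (r_p)_i = gamma(i),   i,j = 1..p.
Substitute the sample gammas (Toeplitz matrix and right-hand side of size 2):
  Gamma_p = [[1.4887, -0.8406], [-0.8406, 1.4887]]
  r_p     = [-0.8406, 0.5943]
Written out:
  1.4887 phi_1 - 0.8406 phi_2 = -0.8406
  -0.8406 phi_1 + 1.4887 phi_2 = 0.5943
Solve by Cramer's rule:
  det = gamma(0)^2 - gamma(1)^2 = (1.4887)^2 - (-0.8406)^2 = 2.21622769 - 0.70660836 = 1.50961933
  phi_hat_1 = [gamma(1) gamma(0) - gamma(1) gamma(2)] / det = [(-0.8406)(1.4887) - (-0.8406)(0.5943)] / 1.50961933 = -0.75183264 / 1.50961933 = -0.498
  phi_hat_2 = [gamma(0) gamma(2) - gamma(1)^2] / det = [(1.4887)(0.5943) - (-0.8406)^2] / 1.50961933 = 0.17812605 / 1.50961933 = 0.118
So phi_hat = [-0.4980, 0.1180].
Therefore phi_hat_1 = -0.4980.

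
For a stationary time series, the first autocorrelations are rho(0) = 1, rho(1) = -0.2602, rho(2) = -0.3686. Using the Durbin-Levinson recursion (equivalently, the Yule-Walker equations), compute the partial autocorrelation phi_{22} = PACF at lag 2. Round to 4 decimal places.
\phi_{22} = -0.4680

The PACF at lag k is phi_{kk}, the last component of the solution
to the Yule-Walker system G_k phi = r_k where
  (G_k)_{ij} = rho(|i - j|), (r_k)_i = rho(i), i,j = 1..k.
Equivalently, Durbin-Levinson gives phi_{kk} iteratively:
  phi_{11} = rho(1)
  phi_{kk} = [rho(k) - sum_{j=1..k-1} phi_{k-1,j} rho(k-j)]
            / [1 - sum_{j=1..k-1} phi_{k-1,j} rho(j)],
  phi_{k,j} = phi_{k-1,j} - phi_{kk} phi_{k-1,k-j},  j = 1..k-1.
Step k = 1:
  phi_11 = rho(1) = -0.2602.
Step k = 2:
  phi_22 = [rho(2) - phi_11 rho(1)] / [1 - phi_11 rho(1)] = [-0.3686 - (-0.2602)(-0.2602)] / [1 - (-0.2602)(-0.2602)]
         = -0.43630404 / 0.93229596 = -0.468.
Therefore phi_{22} = -0.4680.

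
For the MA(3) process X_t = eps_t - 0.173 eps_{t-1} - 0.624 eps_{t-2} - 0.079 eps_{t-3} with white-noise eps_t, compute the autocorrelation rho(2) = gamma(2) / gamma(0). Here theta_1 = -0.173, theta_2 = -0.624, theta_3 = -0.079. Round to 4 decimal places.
\rho(2) = -0.4281

For an MA(q) process with theta_0 = 1, the autocovariance is
  gamma(k) = sigma^2 * sum_{i=0..q-k} theta_i * theta_{i+k},
and rho(k) = gamma(k) / gamma(0). Sigma^2 cancels.
  numerator   = (1)*(-0.624) + (-0.173)*(-0.079) = -0.610333.
  denominator = (1)^2 + (-0.173)^2 + (-0.624)^2 + (-0.079)^2 = 1.425546.
  rho(2) = -0.610333 / 1.425546 = -0.4281.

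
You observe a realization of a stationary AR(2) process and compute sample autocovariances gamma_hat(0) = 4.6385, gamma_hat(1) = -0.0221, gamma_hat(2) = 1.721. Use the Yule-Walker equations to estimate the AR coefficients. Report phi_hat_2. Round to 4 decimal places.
\hat\phi_{2} = 0.3710

The Yule-Walker equations for an AR(p) process read, in matrix form,
  Gamma_p phi = r_p,   with   (Gamma_p)_{ij} = gamma(|i - j|),
                       (r_p)_i = gamma(i),   i,j = 1..p.
Substitute the sample gammas (Toeplitz matrix and right-hand side of size 2):
  Gamma_p = [[4.6385, -0.0221], [-0.0221, 4.6385]]
  r_p     = [-0.0221, 1.721]
Written out:
  4.6385 phi_1 - 0.0221 phi_2 = -0.0221
  -0.0221 phi_1 + 4.6385 phi_2 = 1.721
Solve by Cramer's rule:
  det = gamma(0)^2 - gamma(1)^2 = (4.6385)^2 - (-0.0221)^2 = 21.51568225 - 0.00048841 = 21.51519384
  phi_hat_1 = [gamma(1) gamma(0) - gamma(1) gamma(2)] / det = [(-0.0221)(4.6385) - (-0.0221)(1.721)] / 21.51519384 = -0.06447675 / 21.51519384 = -0.003
  phi_hat_2 = [gamma(0) gamma(2) - gamma(1)^2] / det = [(4.6385)(1.721) - (-0.0221)^2] / 21.51519384 = 7.98237009 / 21.51519384 = 0.371
So phi_hat = [-0.0030, 0.3710].
Therefore phi_hat_2 = 0.3710.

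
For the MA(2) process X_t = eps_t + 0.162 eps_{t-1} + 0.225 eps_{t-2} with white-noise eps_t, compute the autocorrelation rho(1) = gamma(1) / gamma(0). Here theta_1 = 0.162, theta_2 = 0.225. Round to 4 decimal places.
\rho(1) = 0.1843

For an MA(q) process with theta_0 = 1, the autocovariance is
  gamma(k) = sigma^2 * sum_{i=0..q-k} theta_i * theta_{i+k},
and rho(k) = gamma(k) / gamma(0). Sigma^2 cancels.
  numerator   = (1)*(0.162) + (0.162)*(0.225) = 0.19845.
  denominator = (1)^2 + (0.162)^2 + (0.225)^2 = 1.076869.
  rho(1) = 0.19845 / 1.076869 = 0.1843.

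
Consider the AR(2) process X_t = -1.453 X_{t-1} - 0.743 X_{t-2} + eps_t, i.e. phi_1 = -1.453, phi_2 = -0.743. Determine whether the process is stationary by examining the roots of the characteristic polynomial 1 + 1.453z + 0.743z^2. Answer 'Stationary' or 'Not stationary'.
\text{Stationary}

The AR(p) characteristic polynomial is P(z) = 1 + 1.453z + 0.743z^2.
Stationarity requires all roots to lie outside the unit circle, i.e. |z| > 1 for every root.
Set 1 + (1.453) z + (0.743) z^2 = 0, i.e. a z^2 + b z + c = 0 with a = 0.743, b = 1.453, c = 1.
Discriminant D = b^2 - 4ac = (1.453)^2 - 4*(0.743)*1 = 2.111209 - (2.972) = -0.860791.
D < 0, so the roots are the complex-conjugate pair z = (-b +/- i sqrt(-D)) / (2a) = -0.9778 +/- 0.6244i.
For a conjugate pair |z|^2 = z * conj(z) = (product of roots) = c/a = 1/(0.743) = 1.345895, so |z| = sqrt(1.345895) = 1.1601 for both roots.
Moduli of all roots: 1.1601, 1.1601.
All moduli strictly greater than 1? Yes.
Verdict: Stationary.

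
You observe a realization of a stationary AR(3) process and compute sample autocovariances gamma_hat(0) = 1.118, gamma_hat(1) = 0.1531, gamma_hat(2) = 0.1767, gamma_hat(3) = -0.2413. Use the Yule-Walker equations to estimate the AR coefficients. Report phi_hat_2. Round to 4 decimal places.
\hat\phi_{2} = 0.1730

The Yule-Walker equations for an AR(p) process read, in matrix form,
  Gamma_p phi = r_p,   with   (Gamma_p)_{ij} = gamma(|i - j|),
                       (r_p)_i = gamma(i),   i,j = 1..p.
Substitute the sample gammas (Toeplitz matrix and right-hand side of size 3):
  Gamma_p = [[1.118, 0.1531, 0.1767], [0.1531, 1.118, 0.1531], [0.1767, 0.1531, 1.118]]
  r_p     = [0.1531, 0.1767, -0.2413]
Written out (R1..R3):
  (R1) 1.118 phi_1 + 0.1531 phi_2 + 0.1767 phi_3 = 0.1531
  (R2) 0.1531 phi_1 + 1.118 phi_2 + 0.1531 phi_3 = 0.1767
  (R3) 0.1767 phi_1 + 0.1531 phi_2 + 1.118 phi_3 = -0.2413
Gaussian elimination:
  R2 <- R2 - (0.1531/1.118) R1 = R2 - (0.136941) R1:  1.097034 phi_2 + 0.128903 phi_3 = 0.155734
  R3 <- R3 - (0.1767/1.118) R1 = R3 - (0.15805) R1:  0.128903 phi_2 + 1.090073 phi_3 = -0.265497
  R3 <- R3 - (0.128903/1.097034) R2 = R3 - (0.117501) R2:  1.074926 phi_3 = -0.283796
Back-substitution:
  phi_hat_3 = -0.283796 / 1.074926 = -0.264015
  phi_hat_2 = (0.155734 - (0.128903)(-0.264015)) / 1.097034 = 0.172981
  phi_hat_1 = (0.1531 - (0.1531)(0.172981) - (0.1767)(-0.264015)) / 1.118 = 0.15498
So phi_hat = [0.1550, 0.1730, -0.2640].
Therefore phi_hat_2 = 0.1730.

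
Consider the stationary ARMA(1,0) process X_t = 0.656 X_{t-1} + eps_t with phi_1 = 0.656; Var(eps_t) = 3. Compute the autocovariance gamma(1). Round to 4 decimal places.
\gamma(1) = 3.4547

Multiply the model equation by X_{t-k} and take expectations. With theta_0 = psi_0 = 1 and psi_j the MA(infinity) weights, this gives
  gamma(k) - sum_i phi_i gamma(k-i) = c_k,
  c_k = sigma^2 * sum_{j=k..q} theta_j psi_{j-k}   (c_k = 0 for k > q),
using gamma(-m) = gamma(m).
Pure AR (q = 0): c_0 = sigma^2 = 3, c_k = 0 for k >= 1.
Equations for k = 0 and k = 1 (AR order 1):
  gamma(0) = phi_1 gamma(1) + c_0
  gamma(1) = phi_1 gamma(0) + c_1
Substituting the second into the first: gamma(0) (1 - phi_1^2) = c_0 + phi_1 c_1, so
  gamma(0) = c_0 / (1 - phi_1^2) = 3 / (1 - (0.656)^2) = 3 / 0.569664 = 5.266262.
  gamma(1) = phi_1 gamma(0) = (0.656)(5.266262) = 3.454668.
Therefore gamma(1) = 3.4547 (to 4 decimal places).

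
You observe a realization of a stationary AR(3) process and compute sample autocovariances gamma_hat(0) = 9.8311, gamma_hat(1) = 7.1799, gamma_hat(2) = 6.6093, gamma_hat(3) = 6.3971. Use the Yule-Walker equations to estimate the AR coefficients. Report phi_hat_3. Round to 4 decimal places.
\hat\phi_{3} = 0.2080

The Yule-Walker equations for an AR(p) process read, in matrix form,
  Gamma_p phi = r_p,   with   (Gamma_p)_{ij} = gamma(|i - j|),
                       (r_p)_i = gamma(i),   i,j = 1..p.
Substitute the sample gammas (Toeplitz matrix and right-hand side of size 3):
  Gamma_p = [[9.8311, 7.1799, 6.6093], [7.1799, 9.8311, 7.1799], [6.6093, 7.1799, 9.8311]]
  r_p     = [7.1799, 6.6093, 6.3971]
Written out (R1..R3):
  (R1) 9.8311 phi_1 + 7.1799 phi_2 + 6.6093 phi_3 = 7.1799
  (R2) 7.1799 phi_1 + 9.8311 phi_2 + 7.1799 phi_3 = 6.6093
  (R3) 6.6093 phi_1 + 7.1799 phi_2 + 9.8311 phi_3 = 6.3971
Gaussian elimination:
  R2 <- R2 - (7.1799/9.8311) R1 = R2 - (0.730325) R1:  4.587438 phi_2 + 2.352962 phi_3 = 1.365638
  R3 <- R3 - (6.6093/9.8311) R1 = R3 - (0.672285) R1:  2.352962 phi_2 + 5.387767 phi_3 = 1.570162
  R3 <- R3 - (2.352962/4.587438) R2 = R3 - (0.512914) R2:  4.1809 phi_3 = 0.869707
Back-substitution:
  phi_hat_3 = 0.869707 / 4.1809 = 0.208019
  phi_hat_2 = (1.365638 - (2.352962)(0.208019)) / 4.587438 = 0.190995
  phi_hat_1 = (7.1799 - (7.1799)(0.190995) - (6.6093)(0.208019)) / 9.8311 = 0.450989
So phi_hat = [0.4510, 0.1910, 0.2080].
Therefore phi_hat_3 = 0.2080.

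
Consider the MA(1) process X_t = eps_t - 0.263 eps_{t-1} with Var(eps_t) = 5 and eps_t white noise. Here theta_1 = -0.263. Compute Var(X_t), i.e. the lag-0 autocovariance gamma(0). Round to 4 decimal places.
\gamma(0) = 5.3458

For an MA(q) process X_t = eps_t + sum_i theta_i eps_{t-i} with
Var(eps_t) = sigma^2, the variance is
  gamma(0) = sigma^2 * (1 + sum_i theta_i^2).
  sum_i theta_i^2 = (-0.263)^2 = 0.069169.
  gamma(0) = 5 * (1 + 0.069169) = 5 * 1.069169 = 5.345845, which rounds to 5.3458.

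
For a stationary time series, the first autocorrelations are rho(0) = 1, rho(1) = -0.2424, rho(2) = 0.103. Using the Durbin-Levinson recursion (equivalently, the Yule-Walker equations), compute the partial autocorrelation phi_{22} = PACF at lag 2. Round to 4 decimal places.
\phi_{22} = 0.0470

The PACF at lag k is phi_{kk}, the last component of the solution
to the Yule-Walker system G_k phi = r_k where
  (G_k)_{ij} = rho(|i - j|), (r_k)_i = rho(i), i,j = 1..k.
Equivalently, Durbin-Levinson gives phi_{kk} iteratively:
  phi_{11} = rho(1)
  phi_{kk} = [rho(k) - sum_{j=1..k-1} phi_{k-1,j} rho(k-j)]
            / [1 - sum_{j=1..k-1} phi_{k-1,j} rho(j)],
  phi_{k,j} = phi_{k-1,j} - phi_{kk} phi_{k-1,k-j},  j = 1..k-1.
Step k = 1:
  phi_11 = rho(1) = -0.2424.
Step k = 2:
  phi_22 = [rho(2) - phi_11 rho(1)] / [1 - phi_11 rho(1)] = [0.103 - (-0.2424)(-0.2424)] / [1 - (-0.2424)(-0.2424)]
         = 0.04424224 / 0.94124224 = 0.047.
Therefore phi_{22} = 0.0470.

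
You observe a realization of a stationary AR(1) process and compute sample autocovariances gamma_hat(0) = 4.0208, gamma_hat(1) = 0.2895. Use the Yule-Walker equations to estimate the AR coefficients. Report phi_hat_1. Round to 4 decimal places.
\hat\phi_{1} = 0.0720

The Yule-Walker equations for an AR(p) process read, in matrix form,
  Gamma_p phi = r_p,   with   (Gamma_p)_{ij} = gamma(|i - j|),
                       (r_p)_i = gamma(i),   i,j = 1..p.
Substitute the sample gammas (Toeplitz matrix and right-hand side of size 1):
  Gamma_p = [[4.0208]]
  r_p     = [0.2895]
With p = 1 this is the single equation gamma(0) phi_1 = gamma(1):
  phi_hat_1 = gamma(1) / gamma(0) = 0.2895 / 4.0208 = 0.0720.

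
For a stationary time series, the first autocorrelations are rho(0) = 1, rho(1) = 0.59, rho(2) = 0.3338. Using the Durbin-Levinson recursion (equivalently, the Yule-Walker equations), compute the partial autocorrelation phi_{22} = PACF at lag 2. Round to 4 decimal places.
\phi_{22} = -0.0219

The PACF at lag k is phi_{kk}, the last component of the solution
to the Yule-Walker system G_k phi = r_k where
  (G_k)_{ij} = rho(|i - j|), (r_k)_i = rho(i), i,j = 1..k.
Equivalently, Durbin-Levinson gives phi_{kk} iteratively:
  phi_{11} = rho(1)
  phi_{kk} = [rho(k) - sum_{j=1..k-1} phi_{k-1,j} rho(k-j)]
            / [1 - sum_{j=1..k-1} phi_{k-1,j} rho(j)],
  phi_{k,j} = phi_{k-1,j} - phi_{kk} phi_{k-1,k-j},  j = 1..k-1.
Step k = 1:
  phi_11 = rho(1) = 0.59.
Step k = 2:
  phi_22 = [rho(2) - phi_11 rho(1)] / [1 - phi_11 rho(1)] = [0.3338 - (0.59)(0.59)] / [1 - (0.59)(0.59)]
         = -0.0143 / 0.6519 = -0.0219.
Therefore phi_{22} = -0.0219.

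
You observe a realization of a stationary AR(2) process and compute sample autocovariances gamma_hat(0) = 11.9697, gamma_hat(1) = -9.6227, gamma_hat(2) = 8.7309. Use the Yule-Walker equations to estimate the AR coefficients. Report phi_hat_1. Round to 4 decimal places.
\hat\phi_{1} = -0.6150

The Yule-Walker equations for an AR(p) process read, in matrix form,
  Gamma_p phi = r_p,   with   (Gamma_p)_{ij} = gamma(|i - j|),
                       (r_p)_i = gamma(i),   i,j = 1..p.
Substitute the sample gammas (Toeplitz matrix and right-hand side of size 2):
  Gamma_p = [[11.9697, -9.6227], [-9.6227, 11.9697]]
  r_p     = [-9.6227, 8.7309]
Written out:
  11.9697 phi_1 - 9.6227 phi_2 = -9.6227
  -9.6227 phi_1 + 11.9697 phi_2 = 8.7309
Solve by Cramer's rule:
  det = gamma(0)^2 - gamma(1)^2 = (11.9697)^2 - (-9.6227)^2 = 143.27371809 - 92.59635529 = 50.6773628
  phi_hat_1 = [gamma(1) gamma(0) - gamma(1) gamma(2)] / det = [(-9.6227)(11.9697) - (-9.6227)(8.7309)] / 50.6773628 = -31.16600076 / 50.6773628 = -0.615
  phi_hat_2 = [gamma(0) gamma(2) - gamma(1)^2] / det = [(11.9697)(8.7309) - (-9.6227)^2] / 50.6773628 = 11.90989844 / 50.6773628 = 0.235
So phi_hat = [-0.6150, 0.2350].
Therefore phi_hat_1 = -0.6150.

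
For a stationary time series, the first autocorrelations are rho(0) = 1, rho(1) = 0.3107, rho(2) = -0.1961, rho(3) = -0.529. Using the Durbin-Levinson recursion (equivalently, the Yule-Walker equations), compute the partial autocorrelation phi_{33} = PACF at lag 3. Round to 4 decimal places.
\phi_{33} = -0.4300

The PACF at lag k is phi_{kk}, the last component of the solution
to the Yule-Walker system G_k phi = r_k where
  (G_k)_{ij} = rho(|i - j|), (r_k)_i = rho(i), i,j = 1..k.
Equivalently, Durbin-Levinson gives phi_{kk} iteratively:
  phi_{11} = rho(1)
  phi_{kk} = [rho(k) - sum_{j=1..k-1} phi_{k-1,j} rho(k-j)]
            / [1 - sum_{j=1..k-1} phi_{k-1,j} rho(j)],
  phi_{k,j} = phi_{k-1,j} - phi_{kk} phi_{k-1,k-j},  j = 1..k-1.
Step k = 1:
  phi_11 = rho(1) = 0.3107.
Step k = 2:
  phi_22 = [rho(2) - phi_11 rho(1)] / [1 - phi_11 rho(1)] = [-0.1961 - (0.3107)(0.3107)] / [1 - (0.3107)(0.3107)]
         = -0.29263449 / 0.90346551 = -0.323902.
  Update: phi_21 = phi_11 - phi_22 phi_11 = 0.3107 - (-0.323902)(0.3107) = 0.411336.
Step k = 3:
  phi_33 = [rho(3) - phi_21 rho(2) - phi_22 rho(1)] / [1 - phi_21 rho(1) - phi_22 rho(2)]
    numerator   = -0.529 - (0.411336)(-0.1961) - (-0.323902)(0.3107) = -0.34770051
    denominator = 1 - (0.411336)(0.3107) - (-0.323902)(-0.1961) = 0.80868055
  phi_33 = -0.34770051 / 0.80868055 = -0.43.
Therefore phi_{33} = -0.4300.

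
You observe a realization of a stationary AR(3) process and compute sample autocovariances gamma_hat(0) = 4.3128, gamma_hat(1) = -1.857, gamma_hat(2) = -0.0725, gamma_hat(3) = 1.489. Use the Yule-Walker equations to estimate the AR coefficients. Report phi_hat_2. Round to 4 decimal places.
\hat\phi_{2} = -0.0870

The Yule-Walker equations for an AR(p) process read, in matrix form,
  Gamma_p phi = r_p,   with   (Gamma_p)_{ij} = gamma(|i - j|),
                       (r_p)_i = gamma(i),   i,j = 1..p.
Substitute the sample gammas (Toeplitz matrix and right-hand side of size 3):
  Gamma_p = [[4.3128, -1.857, -0.0725], [-1.857, 4.3128, -1.857], [-0.0725, -1.857, 4.3128]]
  r_p     = [-1.857, -0.0725, 1.489]
Written out (R1..R3):
  (R1) 4.3128 phi_1 - 1.857 phi_2 - 0.0725 phi_3 = -1.857
  (R2) -1.857 phi_1 + 4.3128 phi_2 - 1.857 phi_3 = -0.0725
  (R3) -0.0725 phi_1 - 1.857 phi_2 + 4.3128 phi_3 = 1.489
Gaussian elimination:
  R2 <- R2 - (-1.857/4.3128) R1 = R2 - (-0.430579) R1:  3.513215 phi_2 - 1.888217 phi_3 = -0.872085
  R3 <- R3 - (-0.0725/4.3128) R1 = R3 - (-0.01681) R1:  -1.888217 phi_2 + 4.311581 phi_3 = 1.457783
  R3 <- R3 - (-1.888217/3.513215) R2 = R3 - (-0.537461) R2:  3.296738 phi_3 = 0.989071
Back-substitution:
  phi_hat_3 = 0.989071 / 3.296738 = 0.300015
  phi_hat_2 = (-0.872085 - (-1.888217)(0.300015)) / 3.513215 = -0.086983
  phi_hat_1 = (-1.857 - (-1.857)(-0.086983) - (-0.0725)(0.300015)) / 4.3128 = -0.462989
So phi_hat = [-0.4630, -0.0870, 0.3000].
Therefore phi_hat_2 = -0.0870.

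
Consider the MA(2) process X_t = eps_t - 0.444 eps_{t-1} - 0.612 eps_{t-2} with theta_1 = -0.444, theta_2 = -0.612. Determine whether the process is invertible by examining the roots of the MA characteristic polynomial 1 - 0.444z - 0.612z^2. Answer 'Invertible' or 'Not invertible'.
\text{Not invertible}

The MA(q) characteristic polynomial is P(z) = 1 - 0.444z - 0.612z^2.
Invertibility requires all roots to lie outside the unit circle, i.e. |z| > 1 for every root.
Set 1 + (-0.444) z + (-0.612) z^2 = 0, i.e. a z^2 + b z + c = 0 with a = -0.612, b = -0.444, c = 1.
Discriminant D = b^2 - 4ac = (-0.444)^2 - 4*(-0.612)*1 = 0.197136 - (-2.448) = 2.645136.
D >= 0, so the roots are real: z = (-b +/- sqrt(D)) / (2a) = (0.444 +/- 1.626387) / (-1.224).
  z_1 = (0.444 + 1.626387) / (-1.224) = -1.6915,   |z_1| = 1.6915.
  z_2 = (0.444 - 1.626387) / (-1.224) = 0.966,   |z_2| = 0.966.
Moduli of all roots: 1.6915, 0.9660.
All moduli strictly greater than 1? No.
Verdict: Not invertible.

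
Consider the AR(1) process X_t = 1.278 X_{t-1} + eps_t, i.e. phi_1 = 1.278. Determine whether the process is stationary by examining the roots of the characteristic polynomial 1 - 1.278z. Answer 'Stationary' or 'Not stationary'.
\text{Not stationary}

The AR(p) characteristic polynomial is P(z) = 1 - 1.278z.
Stationarity requires all roots to lie outside the unit circle, i.e. |z| > 1 for every root.
This is linear in z: 1 + (-1.278) z = 0  =>  z = -1/(-1.278) = 0.782473,  |z| = 0.782473.
Moduli of all roots: 0.7825.
All moduli strictly greater than 1? No.
Verdict: Not stationary.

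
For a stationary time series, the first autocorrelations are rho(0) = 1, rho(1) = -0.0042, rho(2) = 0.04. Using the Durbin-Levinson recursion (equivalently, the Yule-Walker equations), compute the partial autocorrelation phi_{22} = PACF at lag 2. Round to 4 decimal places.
\phi_{22} = 0.0400

The PACF at lag k is phi_{kk}, the last component of the solution
to the Yule-Walker system G_k phi = r_k where
  (G_k)_{ij} = rho(|i - j|), (r_k)_i = rho(i), i,j = 1..k.
Equivalently, Durbin-Levinson gives phi_{kk} iteratively:
  phi_{11} = rho(1)
  phi_{kk} = [rho(k) - sum_{j=1..k-1} phi_{k-1,j} rho(k-j)]
            / [1 - sum_{j=1..k-1} phi_{k-1,j} rho(j)],
  phi_{k,j} = phi_{k-1,j} - phi_{kk} phi_{k-1,k-j},  j = 1..k-1.
Step k = 1:
  phi_11 = rho(1) = -0.0042.
Step k = 2:
  phi_22 = [rho(2) - phi_11 rho(1)] / [1 - phi_11 rho(1)] = [0.04 - (-0.0042)(-0.0042)] / [1 - (-0.0042)(-0.0042)]
         = 0.03998236 / 0.99998236 = 0.04.
Therefore phi_{22} = 0.0400.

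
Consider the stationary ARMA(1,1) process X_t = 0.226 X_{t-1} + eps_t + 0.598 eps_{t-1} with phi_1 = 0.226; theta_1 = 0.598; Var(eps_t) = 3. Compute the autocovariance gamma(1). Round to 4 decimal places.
\gamma(1) = 2.9571

Multiply the model equation by X_{t-k} and take expectations. With theta_0 = psi_0 = 1 and psi_j the MA(infinity) weights, this gives
  gamma(k) - sum_i phi_i gamma(k-i) = c_k,
  c_k = sigma^2 * sum_{j=k..q} theta_j psi_{j-k}   (c_k = 0 for k > q),
using gamma(-m) = gamma(m).
psi-weights needed (psi_j = theta_j + sum_i phi_i psi_{j-i}):
  psi_1 = theta_1 + phi_1 = 0.598 + (0.226) = 0.824
Right-hand sides:
  c_0 = sigma^2 (1 + theta_1 psi_1) = 3 * (1 + (0.598)(0.824)) = 3 * 1.492752 = 4.478256
  c_1 = sigma^2 theta_1 = 3 * (0.598) = 1.794
  c_2 = 0
Equations for k = 0 and k = 1 (AR order 1):
  gamma(0) = phi_1 gamma(1) + c_0
  gamma(1) = phi_1 gamma(0) + c_1
Substituting the second into the first: gamma(0) (1 - phi_1^2) = c_0 + phi_1 c_1, so
  gamma(0) = (c_0 + phi_1 c_1) / (1 - phi_1^2) = (4.478256 + (0.226)(1.794)) / (1 - (0.226)^2) = 4.8837 / 0.948924 = 5.146566.
  gamma(1) = phi_1 gamma(0) + c_1 = (0.226)(5.146566) + (1.794) = 2.957124.
Therefore gamma(1) = 2.9571 (to 4 decimal places).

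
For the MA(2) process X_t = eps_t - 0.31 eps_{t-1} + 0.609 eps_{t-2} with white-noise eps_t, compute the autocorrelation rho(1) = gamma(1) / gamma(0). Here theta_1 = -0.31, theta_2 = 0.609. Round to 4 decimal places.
\rho(1) = -0.3400

For an MA(q) process with theta_0 = 1, the autocovariance is
  gamma(k) = sigma^2 * sum_{i=0..q-k} theta_i * theta_{i+k},
and rho(k) = gamma(k) / gamma(0). Sigma^2 cancels.
  numerator   = (1)*(-0.31) + (-0.31)*(0.609) = -0.49879.
  denominator = (1)^2 + (-0.31)^2 + (0.609)^2 = 1.466981.
  rho(1) = -0.49879 / 1.466981 = -0.3400.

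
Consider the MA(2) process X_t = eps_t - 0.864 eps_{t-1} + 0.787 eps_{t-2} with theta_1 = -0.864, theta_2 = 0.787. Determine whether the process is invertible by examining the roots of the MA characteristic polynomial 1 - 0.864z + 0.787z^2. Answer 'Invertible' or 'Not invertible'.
\text{Invertible}

The MA(q) characteristic polynomial is P(z) = 1 - 0.864z + 0.787z^2.
Invertibility requires all roots to lie outside the unit circle, i.e. |z| > 1 for every root.
Set 1 + (-0.864) z + (0.787) z^2 = 0, i.e. a z^2 + b z + c = 0 with a = 0.787, b = -0.864, c = 1.
Discriminant D = b^2 - 4ac = (-0.864)^2 - 4*(0.787)*1 = 0.746496 - (3.148) = -2.401504.
D < 0, so the roots are the complex-conjugate pair z = (-b +/- i sqrt(-D)) / (2a) = 0.5489 +/- 0.9845i.
For a conjugate pair |z|^2 = z * conj(z) = (product of roots) = c/a = 1/(0.787) = 1.270648, so |z| = sqrt(1.270648) = 1.1272 for both roots.
Moduli of all roots: 1.1272, 1.1272.
All moduli strictly greater than 1? Yes.
Verdict: Invertible.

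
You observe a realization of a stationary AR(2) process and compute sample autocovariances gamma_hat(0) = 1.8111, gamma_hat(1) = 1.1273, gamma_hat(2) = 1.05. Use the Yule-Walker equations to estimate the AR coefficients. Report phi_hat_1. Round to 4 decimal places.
\hat\phi_{1} = 0.4270

The Yule-Walker equations for an AR(p) process read, in matrix form,
  Gamma_p phi = r_p,   with   (Gamma_p)_{ij} = gamma(|i - j|),
                       (r_p)_i = gamma(i),   i,j = 1..p.
Substitute the sample gammas (Toeplitz matrix and right-hand side of size 2):
  Gamma_p = [[1.8111, 1.1273], [1.1273, 1.8111]]
  r_p     = [1.1273, 1.05]
Written out:
  1.8111 phi_1 + 1.1273 phi_2 = 1.1273
  1.1273 phi_1 + 1.8111 phi_2 = 1.05
Solve by Cramer's rule:
  det = gamma(0)^2 - gamma(1)^2 = (1.8111)^2 - (1.1273)^2 = 3.28008321 - 1.27080529 = 2.00927792
  phi_hat_1 = [gamma(1) gamma(0) - gamma(1) gamma(2)] / det = [(1.1273)(1.8111) - (1.1273)(1.05)] / 2.00927792 = 0.85798803 / 2.00927792 = 0.427
  phi_hat_2 = [gamma(0) gamma(2) - gamma(1)^2] / det = [(1.8111)(1.05) - (1.1273)^2] / 2.00927792 = 0.63084971 / 2.00927792 = 0.314
So phi_hat = [0.4270, 0.3140].
Therefore phi_hat_1 = 0.4270.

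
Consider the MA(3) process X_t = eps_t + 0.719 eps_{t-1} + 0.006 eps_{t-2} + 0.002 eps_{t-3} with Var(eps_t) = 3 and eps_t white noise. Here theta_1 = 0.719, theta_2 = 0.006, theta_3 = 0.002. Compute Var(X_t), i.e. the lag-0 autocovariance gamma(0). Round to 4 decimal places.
\gamma(0) = 4.5510

For an MA(q) process X_t = eps_t + sum_i theta_i eps_{t-i} with
Var(eps_t) = sigma^2, the variance is
  gamma(0) = sigma^2 * (1 + sum_i theta_i^2).
  sum_i theta_i^2 = (0.719)^2 + (0.006)^2 + (0.002)^2 = 0.516961 + 0.000036 + 0.000004 = 0.517001.
  gamma(0) = 3 * (1 + 0.517001) = 3 * 1.517001 = 4.551003, which rounds to 4.5510.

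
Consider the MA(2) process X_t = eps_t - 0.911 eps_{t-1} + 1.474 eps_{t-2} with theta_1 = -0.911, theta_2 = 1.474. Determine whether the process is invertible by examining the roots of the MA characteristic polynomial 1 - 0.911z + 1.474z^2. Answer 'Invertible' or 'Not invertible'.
\text{Not invertible}

The MA(q) characteristic polynomial is P(z) = 1 - 0.911z + 1.474z^2.
Invertibility requires all roots to lie outside the unit circle, i.e. |z| > 1 for every root.
Set 1 + (-0.911) z + (1.474) z^2 = 0, i.e. a z^2 + b z + c = 0 with a = 1.474, b = -0.911, c = 1.
Discriminant D = b^2 - 4ac = (-0.911)^2 - 4*(1.474)*1 = 0.829921 - (5.896) = -5.066079.
D < 0, so the roots are the complex-conjugate pair z = (-b +/- i sqrt(-D)) / (2a) = 0.309 +/- 0.7635i.
For a conjugate pair |z|^2 = z * conj(z) = (product of roots) = c/a = 1/(1.474) = 0.678426, so |z| = sqrt(0.678426) = 0.8237 for both roots.
Moduli of all roots: 0.8237, 0.8237.
All moduli strictly greater than 1? No.
Verdict: Not invertible.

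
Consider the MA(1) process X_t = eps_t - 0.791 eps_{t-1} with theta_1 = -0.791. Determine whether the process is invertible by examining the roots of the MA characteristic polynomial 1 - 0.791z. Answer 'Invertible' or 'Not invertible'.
\text{Invertible}

The MA(q) characteristic polynomial is P(z) = 1 - 0.791z.
Invertibility requires all roots to lie outside the unit circle, i.e. |z| > 1 for every root.
This is linear in z: 1 + (-0.791) z = 0  =>  z = -1/(-0.791) = 1.264223,  |z| = 1.264223.
Moduli of all roots: 1.2642.
All moduli strictly greater than 1? Yes.
Verdict: Invertible.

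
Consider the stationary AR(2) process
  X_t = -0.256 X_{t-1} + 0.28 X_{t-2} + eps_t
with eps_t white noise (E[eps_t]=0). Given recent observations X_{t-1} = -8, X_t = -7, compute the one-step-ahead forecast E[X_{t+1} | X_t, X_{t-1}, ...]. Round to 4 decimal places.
E[X_{t+1} \mid \mathcal F_t] = -0.4480

For an AR(p) model X_t = c + sum_i phi_i X_{t-i} + eps_t, the
one-step-ahead conditional mean is
  E[X_{t+1} | X_t, ...] = c + sum_i phi_i X_{t+1-i}.
Substitute known values:
  E[X_{t+1} | ...] = (-0.256) * (-7) + (0.28) * (-8)
                   = -0.4480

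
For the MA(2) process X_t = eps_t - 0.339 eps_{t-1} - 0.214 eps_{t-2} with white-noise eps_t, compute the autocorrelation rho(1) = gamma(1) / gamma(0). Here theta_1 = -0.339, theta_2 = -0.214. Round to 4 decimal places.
\rho(1) = -0.2296

For an MA(q) process with theta_0 = 1, the autocovariance is
  gamma(k) = sigma^2 * sum_{i=0..q-k} theta_i * theta_{i+k},
and rho(k) = gamma(k) / gamma(0). Sigma^2 cancels.
  numerator   = (1)*(-0.339) + (-0.339)*(-0.214) = -0.266454.
  denominator = (1)^2 + (-0.339)^2 + (-0.214)^2 = 1.160717.
  rho(1) = -0.266454 / 1.160717 = -0.2296.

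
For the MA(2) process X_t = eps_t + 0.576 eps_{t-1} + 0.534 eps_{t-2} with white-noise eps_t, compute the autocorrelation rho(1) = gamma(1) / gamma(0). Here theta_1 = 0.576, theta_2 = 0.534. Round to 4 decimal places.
\rho(1) = 0.5465

For an MA(q) process with theta_0 = 1, the autocovariance is
  gamma(k) = sigma^2 * sum_{i=0..q-k} theta_i * theta_{i+k},
and rho(k) = gamma(k) / gamma(0). Sigma^2 cancels.
  numerator   = (1)*(0.576) + (0.576)*(0.534) = 0.883584.
  denominator = (1)^2 + (0.576)^2 + (0.534)^2 = 1.616932.
  rho(1) = 0.883584 / 1.616932 = 0.5465.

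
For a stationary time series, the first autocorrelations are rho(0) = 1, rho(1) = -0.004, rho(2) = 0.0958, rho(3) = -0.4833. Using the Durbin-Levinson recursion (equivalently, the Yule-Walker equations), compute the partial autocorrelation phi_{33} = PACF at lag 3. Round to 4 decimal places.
\phi_{33} = -0.4870

The PACF at lag k is phi_{kk}, the last component of the solution
to the Yule-Walker system G_k phi = r_k where
  (G_k)_{ij} = rho(|i - j|), (r_k)_i = rho(i), i,j = 1..k.
Equivalently, Durbin-Levinson gives phi_{kk} iteratively:
  phi_{11} = rho(1)
  phi_{kk} = [rho(k) - sum_{j=1..k-1} phi_{k-1,j} rho(k-j)]
            / [1 - sum_{j=1..k-1} phi_{k-1,j} rho(j)],
  phi_{k,j} = phi_{k-1,j} - phi_{kk} phi_{k-1,k-j},  j = 1..k-1.
Step k = 1:
  phi_11 = rho(1) = -0.004.
Step k = 2:
  phi_22 = [rho(2) - phi_11 rho(1)] / [1 - phi_11 rho(1)] = [0.0958 - (-0.004)(-0.004)] / [1 - (-0.004)(-0.004)]
         = 0.095784 / 0.999984 = 0.095786.
  Update: phi_21 = phi_11 - phi_22 phi_11 = -0.004 - (0.095786)(-0.004) = -0.003617.
Step k = 3:
  phi_33 = [rho(3) - phi_21 rho(2) - phi_22 rho(1)] / [1 - phi_21 rho(1) - phi_22 rho(2)]
    numerator   = -0.4833 - (-0.003617)(0.0958) - (0.095786)(-0.004) = -0.48257036
    denominator = 1 - (-0.003617)(-0.004) - (0.095786)(0.0958) = 0.99080928
  phi_33 = -0.48257036 / 0.99080928 = -0.487.
Therefore phi_{33} = -0.4870.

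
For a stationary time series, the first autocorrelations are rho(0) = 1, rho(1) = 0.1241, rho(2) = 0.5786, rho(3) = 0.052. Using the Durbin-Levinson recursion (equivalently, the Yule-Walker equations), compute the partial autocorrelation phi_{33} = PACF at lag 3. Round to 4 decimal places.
\phi_{33} = -0.0751

The PACF at lag k is phi_{kk}, the last component of the solution
to the Yule-Walker system G_k phi = r_k where
  (G_k)_{ij} = rho(|i - j|), (r_k)_i = rho(i), i,j = 1..k.
Equivalently, Durbin-Levinson gives phi_{kk} iteratively:
  phi_{11} = rho(1)
  phi_{kk} = [rho(k) - sum_{j=1..k-1} phi_{k-1,j} rho(k-j)]
            / [1 - sum_{j=1..k-1} phi_{k-1,j} rho(j)],
  phi_{k,j} = phi_{k-1,j} - phi_{kk} phi_{k-1,k-j},  j = 1..k-1.
Step k = 1:
  phi_11 = rho(1) = 0.1241.
Step k = 2:
  phi_22 = [rho(2) - phi_11 rho(1)] / [1 - phi_11 rho(1)] = [0.5786 - (0.1241)(0.1241)] / [1 - (0.1241)(0.1241)]
         = 0.56319919 / 0.98459919 = 0.572009.
  Update: phi_21 = phi_11 - phi_22 phi_11 = 0.1241 - (0.572009)(0.1241) = 0.053114.
Step k = 3:
  phi_33 = [rho(3) - phi_21 rho(2) - phi_22 rho(1)] / [1 - phi_21 rho(1) - phi_22 rho(2)]
    numerator   = 0.052 - (0.053114)(0.5786) - (0.572009)(0.1241) = -0.04971787
    denominator = 1 - (0.053114)(0.1241) - (0.572009)(0.5786) = 0.66244442
  phi_33 = -0.04971787 / 0.66244442 = -0.0751.
Therefore phi_{33} = -0.0751.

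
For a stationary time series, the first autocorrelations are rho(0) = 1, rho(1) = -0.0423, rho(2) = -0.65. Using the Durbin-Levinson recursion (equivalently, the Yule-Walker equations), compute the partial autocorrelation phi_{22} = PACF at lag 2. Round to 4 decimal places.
\phi_{22} = -0.6530

The PACF at lag k is phi_{kk}, the last component of the solution
to the Yule-Walker system G_k phi = r_k where
  (G_k)_{ij} = rho(|i - j|), (r_k)_i = rho(i), i,j = 1..k.
Equivalently, Durbin-Levinson gives phi_{kk} iteratively:
  phi_{11} = rho(1)
  phi_{kk} = [rho(k) - sum_{j=1..k-1} phi_{k-1,j} rho(k-j)]
            / [1 - sum_{j=1..k-1} phi_{k-1,j} rho(j)],
  phi_{k,j} = phi_{k-1,j} - phi_{kk} phi_{k-1,k-j},  j = 1..k-1.
Step k = 1:
  phi_11 = rho(1) = -0.0423.
Step k = 2:
  phi_22 = [rho(2) - phi_11 rho(1)] / [1 - phi_11 rho(1)] = [-0.65 - (-0.0423)(-0.0423)] / [1 - (-0.0423)(-0.0423)]
         = -0.65178929 / 0.99821071 = -0.653.
Therefore phi_{22} = -0.6530.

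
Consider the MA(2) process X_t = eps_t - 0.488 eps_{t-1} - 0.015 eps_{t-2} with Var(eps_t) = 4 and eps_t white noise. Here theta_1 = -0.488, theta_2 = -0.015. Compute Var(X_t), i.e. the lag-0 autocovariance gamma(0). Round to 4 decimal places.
\gamma(0) = 4.9535

For an MA(q) process X_t = eps_t + sum_i theta_i eps_{t-i} with
Var(eps_t) = sigma^2, the variance is
  gamma(0) = sigma^2 * (1 + sum_i theta_i^2).
  sum_i theta_i^2 = (-0.488)^2 + (-0.015)^2 = 0.238144 + 0.000225 = 0.238369.
  gamma(0) = 4 * (1 + 0.238369) = 4 * 1.238369 = 4.953476, which rounds to 4.9535.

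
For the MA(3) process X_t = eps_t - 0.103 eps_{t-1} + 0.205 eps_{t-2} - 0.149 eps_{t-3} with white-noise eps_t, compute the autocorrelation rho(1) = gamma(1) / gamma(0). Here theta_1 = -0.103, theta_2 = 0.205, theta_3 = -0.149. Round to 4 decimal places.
\rho(1) = -0.1439

For an MA(q) process with theta_0 = 1, the autocovariance is
  gamma(k) = sigma^2 * sum_{i=0..q-k} theta_i * theta_{i+k},
and rho(k) = gamma(k) / gamma(0). Sigma^2 cancels.
  numerator   = (1)*(-0.103) + (-0.103)*(0.205) + (0.205)*(-0.149) = -0.15466.
  denominator = (1)^2 + (-0.103)^2 + (0.205)^2 + (-0.149)^2 = 1.074835.
  rho(1) = -0.15466 / 1.074835 = -0.1439.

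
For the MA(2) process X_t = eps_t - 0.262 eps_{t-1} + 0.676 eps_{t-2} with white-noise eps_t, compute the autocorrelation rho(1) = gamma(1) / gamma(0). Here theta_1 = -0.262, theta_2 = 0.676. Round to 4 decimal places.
\rho(1) = -0.2878

For an MA(q) process with theta_0 = 1, the autocovariance is
  gamma(k) = sigma^2 * sum_{i=0..q-k} theta_i * theta_{i+k},
and rho(k) = gamma(k) / gamma(0). Sigma^2 cancels.
  numerator   = (1)*(-0.262) + (-0.262)*(0.676) = -0.439112.
  denominator = (1)^2 + (-0.262)^2 + (0.676)^2 = 1.52562.
  rho(1) = -0.439112 / 1.52562 = -0.2878.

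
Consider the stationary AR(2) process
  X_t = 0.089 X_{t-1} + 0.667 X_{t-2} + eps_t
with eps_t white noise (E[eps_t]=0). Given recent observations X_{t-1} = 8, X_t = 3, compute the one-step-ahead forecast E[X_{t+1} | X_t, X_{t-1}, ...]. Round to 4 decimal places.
E[X_{t+1} \mid \mathcal F_t] = 5.6030

For an AR(p) model X_t = c + sum_i phi_i X_{t-i} + eps_t, the
one-step-ahead conditional mean is
  E[X_{t+1} | X_t, ...] = c + sum_i phi_i X_{t+1-i}.
Substitute known values:
  E[X_{t+1} | ...] = (0.089) * (3) + (0.667) * (8)
                   = 5.6030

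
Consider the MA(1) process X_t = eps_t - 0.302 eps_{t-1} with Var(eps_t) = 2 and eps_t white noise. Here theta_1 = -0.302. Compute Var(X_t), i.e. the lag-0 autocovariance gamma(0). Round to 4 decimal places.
\gamma(0) = 2.1824

For an MA(q) process X_t = eps_t + sum_i theta_i eps_{t-i} with
Var(eps_t) = sigma^2, the variance is
  gamma(0) = sigma^2 * (1 + sum_i theta_i^2).
  sum_i theta_i^2 = (-0.302)^2 = 0.091204.
  gamma(0) = 2 * (1 + 0.091204) = 2 * 1.091204 = 2.182408, which rounds to 2.1824.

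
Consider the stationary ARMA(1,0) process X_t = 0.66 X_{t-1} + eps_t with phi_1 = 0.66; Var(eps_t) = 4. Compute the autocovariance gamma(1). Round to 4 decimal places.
\gamma(1) = 4.6775

Multiply the model equation by X_{t-k} and take expectations. With theta_0 = psi_0 = 1 and psi_j the MA(infinity) weights, this gives
  gamma(k) - sum_i phi_i gamma(k-i) = c_k,
  c_k = sigma^2 * sum_{j=k..q} theta_j psi_{j-k}   (c_k = 0 for k > q),
using gamma(-m) = gamma(m).
Pure AR (q = 0): c_0 = sigma^2 = 4, c_k = 0 for k >= 1.
Equations for k = 0 and k = 1 (AR order 1):
  gamma(0) = phi_1 gamma(1) + c_0
  gamma(1) = phi_1 gamma(0) + c_1
Substituting the second into the first: gamma(0) (1 - phi_1^2) = c_0 + phi_1 c_1, so
  gamma(0) = c_0 / (1 - phi_1^2) = 4 / (1 - (0.66)^2) = 4 / 0.5644 = 7.087172.
  gamma(1) = phi_1 gamma(0) = (0.66)(7.087172) = 4.677534.
Therefore gamma(1) = 4.6775 (to 4 decimal places).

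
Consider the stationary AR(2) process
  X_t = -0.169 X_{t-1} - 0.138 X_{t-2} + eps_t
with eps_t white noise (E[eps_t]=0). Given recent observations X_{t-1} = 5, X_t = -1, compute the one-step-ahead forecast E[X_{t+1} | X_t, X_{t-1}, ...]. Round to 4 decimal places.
E[X_{t+1} \mid \mathcal F_t] = -0.5210

For an AR(p) model X_t = c + sum_i phi_i X_{t-i} + eps_t, the
one-step-ahead conditional mean is
  E[X_{t+1} | X_t, ...] = c + sum_i phi_i X_{t+1-i}.
Substitute known values:
  E[X_{t+1} | ...] = (-0.169) * (-1) + (-0.138) * (5)
                   = -0.5210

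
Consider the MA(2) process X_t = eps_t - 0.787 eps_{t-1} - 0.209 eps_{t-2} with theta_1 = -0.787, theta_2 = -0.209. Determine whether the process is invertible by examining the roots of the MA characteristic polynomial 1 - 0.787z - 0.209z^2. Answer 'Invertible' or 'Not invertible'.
\text{Invertible}

The MA(q) characteristic polynomial is P(z) = 1 - 0.787z - 0.209z^2.
Invertibility requires all roots to lie outside the unit circle, i.e. |z| > 1 for every root.
Set 1 + (-0.787) z + (-0.209) z^2 = 0, i.e. a z^2 + b z + c = 0 with a = -0.209, b = -0.787, c = 1.
Discriminant D = b^2 - 4ac = (-0.787)^2 - 4*(-0.209)*1 = 0.619369 - (-0.836) = 1.455369.
D >= 0, so the roots are real: z = (-b +/- sqrt(D)) / (2a) = (0.787 +/- 1.206387) / (-0.418).
  z_1 = (0.787 + 1.206387) / (-0.418) = -4.7689,   |z_1| = 4.7689.
  z_2 = (0.787 - 1.206387) / (-0.418) = 1.0033,   |z_2| = 1.0033.
Moduli of all roots: 4.7689, 1.0033.
All moduli strictly greater than 1? Yes.
Verdict: Invertible.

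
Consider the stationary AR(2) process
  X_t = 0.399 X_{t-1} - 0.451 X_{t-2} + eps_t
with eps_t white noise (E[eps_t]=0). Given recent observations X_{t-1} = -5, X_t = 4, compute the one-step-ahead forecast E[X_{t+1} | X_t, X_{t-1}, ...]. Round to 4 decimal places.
E[X_{t+1} \mid \mathcal F_t] = 3.8510

For an AR(p) model X_t = c + sum_i phi_i X_{t-i} + eps_t, the
one-step-ahead conditional mean is
  E[X_{t+1} | X_t, ...] = c + sum_i phi_i X_{t+1-i}.
Substitute known values:
  E[X_{t+1} | ...] = (0.399) * (4) + (-0.451) * (-5)
                   = 3.8510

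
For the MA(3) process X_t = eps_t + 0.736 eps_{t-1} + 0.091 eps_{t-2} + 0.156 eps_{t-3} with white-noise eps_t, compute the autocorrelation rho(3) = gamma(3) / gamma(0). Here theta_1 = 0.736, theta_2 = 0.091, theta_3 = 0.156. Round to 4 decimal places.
\rho(3) = 0.0991

For an MA(q) process with theta_0 = 1, the autocovariance is
  gamma(k) = sigma^2 * sum_{i=0..q-k} theta_i * theta_{i+k},
and rho(k) = gamma(k) / gamma(0). Sigma^2 cancels.
  numerator   = (1)*(0.156) = 0.156.
  denominator = (1)^2 + (0.736)^2 + (0.091)^2 + (0.156)^2 = 1.574313.
  rho(3) = 0.156 / 1.574313 = 0.0991.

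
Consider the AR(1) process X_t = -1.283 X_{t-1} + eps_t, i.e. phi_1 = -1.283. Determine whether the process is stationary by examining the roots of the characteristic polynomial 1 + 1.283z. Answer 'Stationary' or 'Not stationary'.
\text{Not stationary}

The AR(p) characteristic polynomial is P(z) = 1 + 1.283z.
Stationarity requires all roots to lie outside the unit circle, i.e. |z| > 1 for every root.
This is linear in z: 1 + (1.283) z = 0  =>  z = -1/(1.283) = -0.779423,  |z| = 0.779423.
Moduli of all roots: 0.7794.
All moduli strictly greater than 1? No.
Verdict: Not stationary.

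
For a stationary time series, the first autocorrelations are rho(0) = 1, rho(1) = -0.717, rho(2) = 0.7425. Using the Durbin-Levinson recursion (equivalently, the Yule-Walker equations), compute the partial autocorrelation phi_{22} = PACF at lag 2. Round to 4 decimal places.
\phi_{22} = 0.4701

The PACF at lag k is phi_{kk}, the last component of the solution
to the Yule-Walker system G_k phi = r_k where
  (G_k)_{ij} = rho(|i - j|), (r_k)_i = rho(i), i,j = 1..k.
Equivalently, Durbin-Levinson gives phi_{kk} iteratively:
  phi_{11} = rho(1)
  phi_{kk} = [rho(k) - sum_{j=1..k-1} phi_{k-1,j} rho(k-j)]
            / [1 - sum_{j=1..k-1} phi_{k-1,j} rho(j)],
  phi_{k,j} = phi_{k-1,j} - phi_{kk} phi_{k-1,k-j},  j = 1..k-1.
Step k = 1:
  phi_11 = rho(1) = -0.717.
Step k = 2:
  phi_22 = [rho(2) - phi_11 rho(1)] / [1 - phi_11 rho(1)] = [0.7425 - (-0.717)(-0.717)] / [1 - (-0.717)(-0.717)]
         = 0.228411 / 0.485911 = 0.4701.
Therefore phi_{22} = 0.4701.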